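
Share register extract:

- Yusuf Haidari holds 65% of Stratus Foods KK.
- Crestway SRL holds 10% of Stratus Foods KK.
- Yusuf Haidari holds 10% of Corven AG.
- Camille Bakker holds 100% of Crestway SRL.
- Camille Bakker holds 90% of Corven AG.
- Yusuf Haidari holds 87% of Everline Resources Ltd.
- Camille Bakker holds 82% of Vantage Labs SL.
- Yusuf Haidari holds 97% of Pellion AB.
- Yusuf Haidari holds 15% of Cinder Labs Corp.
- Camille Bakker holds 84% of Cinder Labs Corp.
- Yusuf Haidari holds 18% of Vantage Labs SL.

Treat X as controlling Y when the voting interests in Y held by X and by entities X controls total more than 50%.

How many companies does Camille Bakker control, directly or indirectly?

4

Camille holds 84% of Cinder, so Camille controls Cinder.
Camille holds 82% of Vantage, so Camille controls Vantage.
Camille holds 100% of Crestway, so Camille controls Crestway.
Camille holds 90% of Corven, so Camille controls Corven.
No other company's threshold is met.
Camille controls 4 companies.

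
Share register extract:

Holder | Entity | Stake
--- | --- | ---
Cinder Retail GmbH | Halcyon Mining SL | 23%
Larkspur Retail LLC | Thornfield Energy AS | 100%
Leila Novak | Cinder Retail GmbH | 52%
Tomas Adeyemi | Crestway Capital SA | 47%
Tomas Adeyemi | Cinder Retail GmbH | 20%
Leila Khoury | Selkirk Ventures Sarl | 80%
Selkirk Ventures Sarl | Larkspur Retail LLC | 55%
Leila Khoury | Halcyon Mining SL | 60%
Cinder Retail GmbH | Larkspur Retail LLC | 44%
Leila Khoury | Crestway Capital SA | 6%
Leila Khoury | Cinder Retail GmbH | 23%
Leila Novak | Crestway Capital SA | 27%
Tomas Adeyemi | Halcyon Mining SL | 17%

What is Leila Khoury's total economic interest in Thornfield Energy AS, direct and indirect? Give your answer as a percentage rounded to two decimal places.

54.12%

Leila Khoury reaches Thornfield along 2 paths.
Via Cinder → Larkspur: 23% × 44% × 100% = 10.12%.
Via Selkirk → Larkspur: 80% × 55% × 100% = 44%.
Total: 10.12% + 44% = 54.12%.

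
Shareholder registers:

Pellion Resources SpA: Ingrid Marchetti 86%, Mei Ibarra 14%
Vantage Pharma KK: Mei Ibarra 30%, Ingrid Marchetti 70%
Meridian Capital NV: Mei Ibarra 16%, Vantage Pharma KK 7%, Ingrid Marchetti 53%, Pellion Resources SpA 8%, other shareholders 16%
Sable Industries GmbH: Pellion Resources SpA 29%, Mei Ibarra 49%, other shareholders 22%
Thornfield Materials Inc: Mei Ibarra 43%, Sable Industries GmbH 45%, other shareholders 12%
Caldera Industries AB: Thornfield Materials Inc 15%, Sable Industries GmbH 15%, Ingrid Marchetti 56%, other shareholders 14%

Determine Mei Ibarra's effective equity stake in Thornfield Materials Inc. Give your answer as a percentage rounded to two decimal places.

66.88%

Mei reaches Thornfield along 3 paths.
Direct stake: 43% = 43%.
Via Pellion → Sable: 14% × 29% × 45% = 1.827%.
Via Sable: 49% × 45% = 22.05%.
Total: 43% + 1.827% + 22.05% = 66.877%.
Rounded: 66.88%.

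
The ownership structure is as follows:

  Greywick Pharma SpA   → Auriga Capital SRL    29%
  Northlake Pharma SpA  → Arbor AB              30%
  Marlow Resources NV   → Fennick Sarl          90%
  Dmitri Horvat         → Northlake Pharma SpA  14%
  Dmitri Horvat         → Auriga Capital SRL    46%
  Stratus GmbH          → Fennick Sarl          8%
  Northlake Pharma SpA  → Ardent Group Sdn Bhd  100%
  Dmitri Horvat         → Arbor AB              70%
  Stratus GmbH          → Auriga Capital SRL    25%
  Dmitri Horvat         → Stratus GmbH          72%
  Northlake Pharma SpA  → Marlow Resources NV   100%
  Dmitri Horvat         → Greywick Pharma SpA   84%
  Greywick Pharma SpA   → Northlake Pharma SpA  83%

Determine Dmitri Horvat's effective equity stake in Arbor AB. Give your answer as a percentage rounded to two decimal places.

95.12%

Dmitri reaches Arbor along 3 paths.
Via Greywick → Northlake: 84% × 83% × 30% = 20.916%.
Via Northlake: 14% × 30% = 4.2%.
Direct stake: 70% = 70%.
Total: 20.916% + 4.2% + 70% = 95.116%.
Rounded: 95.12%.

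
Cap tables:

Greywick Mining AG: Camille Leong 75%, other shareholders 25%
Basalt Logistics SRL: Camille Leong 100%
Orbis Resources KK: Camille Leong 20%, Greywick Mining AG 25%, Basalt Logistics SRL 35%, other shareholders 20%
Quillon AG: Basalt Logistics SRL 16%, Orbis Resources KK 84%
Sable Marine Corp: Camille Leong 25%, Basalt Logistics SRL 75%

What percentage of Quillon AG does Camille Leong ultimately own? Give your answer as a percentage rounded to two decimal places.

77.95%

Camille reaches Quillon along 4 paths.
Via Basalt: 100% × 16% = 16%.
Via Orbis: 20% × 84% = 16.8%.
Via Greywick → Orbis: 75% × 25% × 84% = 15.75%.
Via Basalt → Orbis: 100% × 35% × 84% = 29.4%.
Total: 16% + 16.8% + 15.75% + 29.4% = 77.95%.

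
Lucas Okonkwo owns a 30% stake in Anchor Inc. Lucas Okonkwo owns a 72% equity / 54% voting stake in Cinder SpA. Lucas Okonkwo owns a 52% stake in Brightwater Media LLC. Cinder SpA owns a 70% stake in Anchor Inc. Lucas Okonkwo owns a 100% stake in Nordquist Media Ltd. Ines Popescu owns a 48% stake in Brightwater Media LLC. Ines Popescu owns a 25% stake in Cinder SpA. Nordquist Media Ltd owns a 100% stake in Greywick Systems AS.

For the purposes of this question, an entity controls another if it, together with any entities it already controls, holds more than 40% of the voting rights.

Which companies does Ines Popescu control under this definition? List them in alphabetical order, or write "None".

Ines holds 48% of Brightwater, so Ines controls Brightwater.
No other company's threshold is met.

Brightwater Media LLC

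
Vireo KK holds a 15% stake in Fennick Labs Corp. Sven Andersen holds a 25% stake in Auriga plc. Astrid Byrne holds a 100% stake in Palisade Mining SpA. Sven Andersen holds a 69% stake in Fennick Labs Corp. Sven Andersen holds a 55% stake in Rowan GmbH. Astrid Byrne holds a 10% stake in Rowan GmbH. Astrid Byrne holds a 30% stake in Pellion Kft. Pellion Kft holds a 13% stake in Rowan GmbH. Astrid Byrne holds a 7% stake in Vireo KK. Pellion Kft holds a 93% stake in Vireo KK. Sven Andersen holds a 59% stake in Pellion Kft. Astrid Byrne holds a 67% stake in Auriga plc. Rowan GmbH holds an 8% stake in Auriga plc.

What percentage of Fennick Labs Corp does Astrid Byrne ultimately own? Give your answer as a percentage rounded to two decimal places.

Astrid reaches Fennick along 2 paths.
Via Pellion → Vireo: 30% × 93% × 15% = 4.185%.
Via Vireo: 7% × 15% = 1.05%.
Total: 4.185% + 1.05% = 5.235%.
Rounded: 5.24%.

5.24%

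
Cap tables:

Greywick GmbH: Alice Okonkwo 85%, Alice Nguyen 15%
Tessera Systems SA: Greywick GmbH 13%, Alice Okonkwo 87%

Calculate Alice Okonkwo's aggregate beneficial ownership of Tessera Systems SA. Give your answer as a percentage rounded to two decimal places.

Alice Okonkwo reaches Tessera along 2 paths.
Via Greywick: 85% × 13% = 11.05%.
Direct stake: 87% = 87%.
Total: 11.05% + 87% = 98.05%.

98.05%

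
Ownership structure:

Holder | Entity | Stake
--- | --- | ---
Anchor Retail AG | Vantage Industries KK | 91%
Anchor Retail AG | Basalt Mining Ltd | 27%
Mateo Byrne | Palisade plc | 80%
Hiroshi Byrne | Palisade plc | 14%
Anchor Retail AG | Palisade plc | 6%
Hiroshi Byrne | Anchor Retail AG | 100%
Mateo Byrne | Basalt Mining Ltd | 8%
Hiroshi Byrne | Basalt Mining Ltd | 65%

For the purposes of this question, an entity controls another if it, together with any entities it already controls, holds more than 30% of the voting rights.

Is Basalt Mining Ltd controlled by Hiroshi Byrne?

Hiroshi holds 100% of Anchor, so Hiroshi controls Anchor.
Hiroshi and Anchor together hold 65% + 27% = 92% of Basalt, so Hiroshi controls Basalt.

Yes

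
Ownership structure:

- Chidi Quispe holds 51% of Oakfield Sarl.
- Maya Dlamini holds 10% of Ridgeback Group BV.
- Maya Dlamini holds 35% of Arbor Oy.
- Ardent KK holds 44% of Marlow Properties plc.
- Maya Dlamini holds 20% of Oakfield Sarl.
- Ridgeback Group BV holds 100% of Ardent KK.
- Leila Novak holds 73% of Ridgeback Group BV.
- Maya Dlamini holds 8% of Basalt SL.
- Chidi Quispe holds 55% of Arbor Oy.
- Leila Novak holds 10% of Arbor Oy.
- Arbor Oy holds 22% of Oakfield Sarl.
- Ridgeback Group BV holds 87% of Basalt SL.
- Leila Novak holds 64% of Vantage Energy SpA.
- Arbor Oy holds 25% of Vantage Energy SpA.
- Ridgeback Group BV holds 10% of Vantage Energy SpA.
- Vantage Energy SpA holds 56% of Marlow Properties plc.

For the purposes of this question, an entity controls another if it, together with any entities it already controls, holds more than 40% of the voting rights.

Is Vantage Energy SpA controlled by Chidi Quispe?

No

Chidi holds 55% of Arbor, so Chidi controls Arbor.
Arbor and Chidi together hold 22% + 51% = 73% of Oakfield, so Chidi controls Oakfield.
In Vantage, Chidi's side holds only 25%, not > 40%.
So Chidi does not control Vantage.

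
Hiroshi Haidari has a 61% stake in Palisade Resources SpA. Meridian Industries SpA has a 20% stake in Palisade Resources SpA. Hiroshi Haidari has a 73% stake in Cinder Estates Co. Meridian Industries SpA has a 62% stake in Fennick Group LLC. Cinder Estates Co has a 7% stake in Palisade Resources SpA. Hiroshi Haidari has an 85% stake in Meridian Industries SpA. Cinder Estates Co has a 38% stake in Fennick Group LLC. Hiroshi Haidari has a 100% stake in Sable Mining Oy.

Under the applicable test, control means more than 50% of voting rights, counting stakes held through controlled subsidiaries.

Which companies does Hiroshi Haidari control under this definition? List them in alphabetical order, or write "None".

Hiroshi holds 85% of Meridian, so Hiroshi controls Meridian.
Hiroshi holds 73% of Cinder, so Hiroshi controls Cinder.
Hiroshi holds 100% of Sable, so Hiroshi controls Sable.
Hiroshi and Meridian and Cinder together hold 61% + 20% + 7% = 88% of Palisade, so Hiroshi controls Palisade.
Meridian and Cinder together hold 62% + 38% = 100% of Fennick, so Hiroshi controls Fennick.

Cinder Estates Co, Fennick Group LLC, Meridian Industries SpA, Palisade Resources SpA, Sable Mining Oy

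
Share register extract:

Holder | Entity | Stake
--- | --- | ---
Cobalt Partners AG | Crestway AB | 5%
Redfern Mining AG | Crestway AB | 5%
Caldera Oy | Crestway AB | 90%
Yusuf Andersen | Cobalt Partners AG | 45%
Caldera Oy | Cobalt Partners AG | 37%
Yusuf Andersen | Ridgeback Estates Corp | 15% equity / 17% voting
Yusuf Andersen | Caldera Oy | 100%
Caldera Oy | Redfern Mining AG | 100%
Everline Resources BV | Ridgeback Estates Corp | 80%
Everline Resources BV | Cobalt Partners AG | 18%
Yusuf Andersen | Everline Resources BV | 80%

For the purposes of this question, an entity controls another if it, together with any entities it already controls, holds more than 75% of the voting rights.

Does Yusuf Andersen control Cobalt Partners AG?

Yusuf holds 80% of Everline, so Yusuf controls Everline.
Yusuf holds 100% of Caldera, so Yusuf controls Caldera.
Caldera and Everline and Yusuf together hold 37% + 18% + 45% = 100% of Cobalt, so Yusuf controls Cobalt.

Yes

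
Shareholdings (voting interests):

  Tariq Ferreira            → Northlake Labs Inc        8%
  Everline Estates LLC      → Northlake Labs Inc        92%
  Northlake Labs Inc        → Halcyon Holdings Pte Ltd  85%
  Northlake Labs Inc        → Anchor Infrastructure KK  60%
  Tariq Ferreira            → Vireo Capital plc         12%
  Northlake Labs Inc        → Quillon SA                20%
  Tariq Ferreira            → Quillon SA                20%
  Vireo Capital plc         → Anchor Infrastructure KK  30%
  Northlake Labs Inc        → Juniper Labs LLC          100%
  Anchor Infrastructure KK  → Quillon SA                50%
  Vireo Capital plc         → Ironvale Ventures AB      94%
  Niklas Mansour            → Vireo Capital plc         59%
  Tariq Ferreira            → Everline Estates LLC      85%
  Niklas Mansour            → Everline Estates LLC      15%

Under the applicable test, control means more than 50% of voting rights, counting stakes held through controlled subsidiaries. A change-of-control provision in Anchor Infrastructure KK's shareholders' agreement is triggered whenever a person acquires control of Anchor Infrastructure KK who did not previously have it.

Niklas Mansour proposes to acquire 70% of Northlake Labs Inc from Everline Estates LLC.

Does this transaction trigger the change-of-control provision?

The purchase adds only to Niklas's holdings (Everline's stake shrinks), so Niklas is the only person who could newly come to control Anchor.
Niklas holds 59% of Vireo, so Niklas controls Vireo.
Vireo holds 94% of Ironvale, so Niklas controls Ironvale.
In Anchor, Niklas's side holds only 30%, not > 50%.
So before the transaction, Niklas does not control Anchor.
After the purchase, Niklas holds 70% of Northlake directly, and Everline's stake falls to 22%.
Niklas holds 70% of Northlake, so Niklas controls Northlake.
Vireo and Northlake together hold 30% + 60% = 90% of Anchor, so Niklas controls Anchor.
Niklas did not control Anchor before and does after, so the clause is triggered.

Yes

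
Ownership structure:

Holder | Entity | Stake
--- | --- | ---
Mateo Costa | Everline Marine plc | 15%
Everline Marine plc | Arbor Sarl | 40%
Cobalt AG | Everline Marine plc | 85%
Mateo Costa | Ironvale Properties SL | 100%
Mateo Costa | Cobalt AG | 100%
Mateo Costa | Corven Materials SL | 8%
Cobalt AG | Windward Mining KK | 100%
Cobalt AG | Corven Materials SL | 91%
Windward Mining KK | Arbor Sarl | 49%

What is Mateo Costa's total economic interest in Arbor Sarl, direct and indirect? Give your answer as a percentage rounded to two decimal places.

89.00%

Mateo reaches Arbor along 3 paths.
Via Cobalt → Windward: 100% × 100% × 49% = 49%.
Via Everline: 15% × 40% = 6%.
Via Cobalt → Everline: 100% × 85% × 40% = 34%.
Total: 49% + 6% + 34% = 89%.
Rounded: 89.00%.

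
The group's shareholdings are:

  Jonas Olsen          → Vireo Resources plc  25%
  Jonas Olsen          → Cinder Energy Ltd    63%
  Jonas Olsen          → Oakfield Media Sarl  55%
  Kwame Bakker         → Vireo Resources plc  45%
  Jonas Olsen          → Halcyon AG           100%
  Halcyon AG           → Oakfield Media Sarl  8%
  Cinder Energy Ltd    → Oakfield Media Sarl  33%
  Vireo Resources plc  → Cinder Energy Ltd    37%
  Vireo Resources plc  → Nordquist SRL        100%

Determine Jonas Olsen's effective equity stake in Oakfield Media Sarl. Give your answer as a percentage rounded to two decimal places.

Jonas reaches Oakfield along 4 paths.
Via Cinder: 63% × 33% = 20.79%.
Via Vireo → Cinder: 25% × 37% × 33% = 3.0525%.
Via Halcyon: 100% × 8% = 8%.
Direct stake: 55% = 55%.
Total: 20.79% + 3.0525% + 8% + 55% = 86.8425%.
Rounded: 86.84%.

86.84%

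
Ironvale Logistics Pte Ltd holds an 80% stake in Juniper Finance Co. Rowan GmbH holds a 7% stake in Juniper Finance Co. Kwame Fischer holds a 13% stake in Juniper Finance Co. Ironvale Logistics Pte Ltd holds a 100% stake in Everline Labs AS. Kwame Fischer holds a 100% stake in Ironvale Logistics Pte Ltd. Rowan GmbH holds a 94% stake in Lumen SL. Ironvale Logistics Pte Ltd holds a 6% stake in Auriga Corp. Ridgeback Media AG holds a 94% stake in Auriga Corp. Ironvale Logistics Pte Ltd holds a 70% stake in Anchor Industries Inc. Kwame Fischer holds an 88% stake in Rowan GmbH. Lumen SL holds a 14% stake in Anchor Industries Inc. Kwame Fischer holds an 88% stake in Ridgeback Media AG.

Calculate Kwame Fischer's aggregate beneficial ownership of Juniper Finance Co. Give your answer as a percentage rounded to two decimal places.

Kwame reaches Juniper along 3 paths.
Via Rowan: 88% × 7% = 6.16%.
Direct stake: 13% = 13%.
Via Ironvale: 100% × 80% = 80%.
Total: 6.16% + 13% + 80% = 99.16%.

99.16%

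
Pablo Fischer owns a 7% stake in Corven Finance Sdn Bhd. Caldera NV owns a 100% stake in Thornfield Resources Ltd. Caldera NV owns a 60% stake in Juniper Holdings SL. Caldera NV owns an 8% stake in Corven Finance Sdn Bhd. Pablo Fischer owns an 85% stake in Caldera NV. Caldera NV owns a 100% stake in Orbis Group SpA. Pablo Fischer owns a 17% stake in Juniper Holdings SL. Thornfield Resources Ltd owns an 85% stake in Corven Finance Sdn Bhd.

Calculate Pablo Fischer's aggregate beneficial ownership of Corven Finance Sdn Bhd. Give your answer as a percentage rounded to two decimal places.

Pablo reaches Corven along 3 paths.
Direct stake: 7% = 7%.
Via Caldera → Thornfield: 85% × 100% × 85% = 72.25%.
Via Caldera: 85% × 8% = 6.8%.
Total: 7% + 72.25% + 6.8% = 86.05%.

86.05%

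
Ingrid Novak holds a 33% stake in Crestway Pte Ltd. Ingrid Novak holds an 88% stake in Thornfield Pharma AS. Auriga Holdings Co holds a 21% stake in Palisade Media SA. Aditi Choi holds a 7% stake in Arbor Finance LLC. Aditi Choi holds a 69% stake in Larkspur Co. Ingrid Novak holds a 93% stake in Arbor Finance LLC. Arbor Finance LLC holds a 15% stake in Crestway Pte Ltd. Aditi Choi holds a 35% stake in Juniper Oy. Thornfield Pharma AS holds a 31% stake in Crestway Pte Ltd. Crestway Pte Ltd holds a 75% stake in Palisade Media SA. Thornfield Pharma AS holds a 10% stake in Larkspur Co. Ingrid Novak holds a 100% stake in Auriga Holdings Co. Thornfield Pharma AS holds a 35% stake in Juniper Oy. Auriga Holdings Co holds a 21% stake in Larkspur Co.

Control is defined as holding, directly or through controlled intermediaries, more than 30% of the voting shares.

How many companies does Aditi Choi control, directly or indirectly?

Aditi holds 69% of Larkspur, so Aditi controls Larkspur.
Aditi holds 35% of Juniper, so Aditi controls Juniper.
No other company's threshold is met.
Aditi controls 2 companies.

2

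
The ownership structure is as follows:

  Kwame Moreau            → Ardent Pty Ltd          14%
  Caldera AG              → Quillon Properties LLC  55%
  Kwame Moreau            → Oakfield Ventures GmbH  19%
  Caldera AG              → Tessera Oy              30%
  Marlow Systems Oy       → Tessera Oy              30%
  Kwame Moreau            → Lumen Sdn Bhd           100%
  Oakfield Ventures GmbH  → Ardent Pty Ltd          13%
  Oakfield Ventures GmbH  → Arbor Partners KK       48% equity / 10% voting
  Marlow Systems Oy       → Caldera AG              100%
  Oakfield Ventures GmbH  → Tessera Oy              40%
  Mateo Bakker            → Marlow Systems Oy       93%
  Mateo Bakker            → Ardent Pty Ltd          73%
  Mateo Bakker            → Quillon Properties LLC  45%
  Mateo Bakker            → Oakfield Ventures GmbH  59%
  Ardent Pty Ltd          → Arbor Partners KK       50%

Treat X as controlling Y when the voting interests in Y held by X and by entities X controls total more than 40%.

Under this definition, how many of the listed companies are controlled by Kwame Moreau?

1

Kwame holds 100% of Lumen, so Kwame controls Lumen.
No other company's threshold is met.
Kwame controls 1 company.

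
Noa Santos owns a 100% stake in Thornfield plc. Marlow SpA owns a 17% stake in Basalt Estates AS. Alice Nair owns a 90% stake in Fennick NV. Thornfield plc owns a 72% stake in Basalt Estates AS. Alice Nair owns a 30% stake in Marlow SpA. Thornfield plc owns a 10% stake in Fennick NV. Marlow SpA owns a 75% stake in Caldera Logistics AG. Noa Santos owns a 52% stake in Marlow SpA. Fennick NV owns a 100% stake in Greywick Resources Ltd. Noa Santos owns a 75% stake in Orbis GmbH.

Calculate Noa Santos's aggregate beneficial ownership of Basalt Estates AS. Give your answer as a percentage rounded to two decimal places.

80.84%

Noa reaches Basalt along 2 paths.
Via Thornfield: 100% × 72% = 72%.
Via Marlow: 52% × 17% = 8.84%.
Total: 72% + 8.84% = 80.84%.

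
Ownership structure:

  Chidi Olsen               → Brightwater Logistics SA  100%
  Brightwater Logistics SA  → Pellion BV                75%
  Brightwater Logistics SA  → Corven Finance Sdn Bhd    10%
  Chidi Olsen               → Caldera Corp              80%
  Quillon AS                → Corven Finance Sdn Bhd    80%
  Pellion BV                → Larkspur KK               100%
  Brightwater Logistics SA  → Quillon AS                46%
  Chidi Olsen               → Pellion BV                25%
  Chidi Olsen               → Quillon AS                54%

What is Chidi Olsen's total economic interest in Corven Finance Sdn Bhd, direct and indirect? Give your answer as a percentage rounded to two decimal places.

90.00%

Chidi reaches Corven along 3 paths.
Via Brightwater: 100% × 10% = 10%.
Via Quillon: 54% × 80% = 43.2%.
Via Brightwater → Quillon: 100% × 46% × 80% = 36.8%.
Total: 10% + 43.2% + 36.8% = 90%.
Rounded: 90.00%.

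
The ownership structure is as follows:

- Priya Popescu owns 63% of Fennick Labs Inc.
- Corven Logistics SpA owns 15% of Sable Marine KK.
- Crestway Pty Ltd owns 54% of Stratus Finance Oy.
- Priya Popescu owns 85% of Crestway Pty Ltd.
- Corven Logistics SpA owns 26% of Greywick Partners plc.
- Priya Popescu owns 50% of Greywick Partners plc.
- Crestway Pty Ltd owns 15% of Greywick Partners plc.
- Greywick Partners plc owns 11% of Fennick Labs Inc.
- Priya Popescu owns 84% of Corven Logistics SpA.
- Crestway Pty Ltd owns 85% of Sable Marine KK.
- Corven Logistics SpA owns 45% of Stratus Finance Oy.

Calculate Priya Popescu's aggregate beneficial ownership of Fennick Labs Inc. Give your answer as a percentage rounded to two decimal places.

72.30%

Priya reaches Fennick along 4 paths.
Direct stake: 63% = 63%.
Via Greywick: 50% × 11% = 5.5%.
Via Crestway → Greywick: 85% × 15% × 11% = 1.4025%.
Via Corven → Greywick: 84% × 26% × 11% = 2.4024%.
Total: 63% + 5.5% + 1.4025% + 2.4024% = 72.3049%.
Rounded: 72.30%.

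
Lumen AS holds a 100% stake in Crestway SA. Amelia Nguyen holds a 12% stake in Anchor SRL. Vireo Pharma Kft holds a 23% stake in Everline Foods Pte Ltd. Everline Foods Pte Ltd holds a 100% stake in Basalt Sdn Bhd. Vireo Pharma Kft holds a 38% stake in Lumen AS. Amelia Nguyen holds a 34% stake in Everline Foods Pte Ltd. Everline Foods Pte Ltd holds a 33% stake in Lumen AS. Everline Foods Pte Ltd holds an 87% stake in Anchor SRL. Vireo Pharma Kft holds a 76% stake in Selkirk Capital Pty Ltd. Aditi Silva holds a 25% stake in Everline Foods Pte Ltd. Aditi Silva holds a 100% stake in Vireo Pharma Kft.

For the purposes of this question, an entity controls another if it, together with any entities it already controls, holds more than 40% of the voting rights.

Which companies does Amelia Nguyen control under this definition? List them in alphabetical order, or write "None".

None

Amelia's largest direct stake is 34% in Everline, which does not meet the threshold.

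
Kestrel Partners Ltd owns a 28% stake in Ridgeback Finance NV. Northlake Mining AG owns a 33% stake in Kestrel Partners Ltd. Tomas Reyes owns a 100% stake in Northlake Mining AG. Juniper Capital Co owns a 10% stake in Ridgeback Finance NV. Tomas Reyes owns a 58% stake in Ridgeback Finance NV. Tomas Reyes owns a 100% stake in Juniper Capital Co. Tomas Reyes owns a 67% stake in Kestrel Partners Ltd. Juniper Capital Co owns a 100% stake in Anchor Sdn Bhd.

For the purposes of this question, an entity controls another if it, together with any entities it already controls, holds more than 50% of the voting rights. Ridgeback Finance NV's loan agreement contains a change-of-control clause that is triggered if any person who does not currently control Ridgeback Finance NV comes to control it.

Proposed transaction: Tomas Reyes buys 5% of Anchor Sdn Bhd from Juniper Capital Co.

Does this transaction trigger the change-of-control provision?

The purchase adds only to Tomas's holdings (Juniper's stake shrinks), so Tomas is the only person who could newly come to control Ridgeback.
Tomas holds 100% of Northlake, so Tomas controls Northlake.
Northlake and Tomas together hold 33% + 67% = 100% of Kestrel, so Tomas controls Kestrel.
Tomas holds 100% of Juniper, so Tomas controls Juniper.
Tomas and Kestrel and Juniper together hold 58% + 28% + 10% = 96% of Ridgeback, so Tomas controls Ridgeback.
So Tomas already controls Ridgeback before the transaction.
After the purchase, Tomas holds 5% of Anchor directly, and Juniper's stake falls to 95%.
Tomas controlled Ridgeback already, so this is not a new person acquiring control; every other person's position is unchanged or reduced.
No new person acquires control, so the clause is not triggered.

No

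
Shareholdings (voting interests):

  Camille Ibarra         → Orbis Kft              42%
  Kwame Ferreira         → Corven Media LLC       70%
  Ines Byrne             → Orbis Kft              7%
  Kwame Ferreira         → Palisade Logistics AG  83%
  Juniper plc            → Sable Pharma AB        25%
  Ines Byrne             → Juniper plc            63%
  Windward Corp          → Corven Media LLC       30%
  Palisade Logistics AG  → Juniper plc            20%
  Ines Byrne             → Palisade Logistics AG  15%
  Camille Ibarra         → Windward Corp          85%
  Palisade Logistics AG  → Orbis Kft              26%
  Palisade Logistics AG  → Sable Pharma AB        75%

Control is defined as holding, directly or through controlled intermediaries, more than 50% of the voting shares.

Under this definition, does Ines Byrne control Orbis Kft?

No

Ines holds 63% of Juniper, so Ines controls Juniper.
In Orbis, Ines's side holds only 7%, not > 50%.
So Ines does not control Orbis.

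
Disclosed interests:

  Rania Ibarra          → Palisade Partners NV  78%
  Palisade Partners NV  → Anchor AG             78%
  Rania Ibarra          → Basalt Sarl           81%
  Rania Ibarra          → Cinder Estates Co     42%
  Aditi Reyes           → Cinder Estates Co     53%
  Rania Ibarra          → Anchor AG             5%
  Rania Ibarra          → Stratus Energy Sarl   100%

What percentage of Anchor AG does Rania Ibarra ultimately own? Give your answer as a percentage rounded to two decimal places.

65.84%

Rania reaches Anchor along 2 paths.
Direct stake: 5% = 5%.
Via Palisade: 78% × 78% = 60.84%.
Total: 5% + 60.84% = 65.84%.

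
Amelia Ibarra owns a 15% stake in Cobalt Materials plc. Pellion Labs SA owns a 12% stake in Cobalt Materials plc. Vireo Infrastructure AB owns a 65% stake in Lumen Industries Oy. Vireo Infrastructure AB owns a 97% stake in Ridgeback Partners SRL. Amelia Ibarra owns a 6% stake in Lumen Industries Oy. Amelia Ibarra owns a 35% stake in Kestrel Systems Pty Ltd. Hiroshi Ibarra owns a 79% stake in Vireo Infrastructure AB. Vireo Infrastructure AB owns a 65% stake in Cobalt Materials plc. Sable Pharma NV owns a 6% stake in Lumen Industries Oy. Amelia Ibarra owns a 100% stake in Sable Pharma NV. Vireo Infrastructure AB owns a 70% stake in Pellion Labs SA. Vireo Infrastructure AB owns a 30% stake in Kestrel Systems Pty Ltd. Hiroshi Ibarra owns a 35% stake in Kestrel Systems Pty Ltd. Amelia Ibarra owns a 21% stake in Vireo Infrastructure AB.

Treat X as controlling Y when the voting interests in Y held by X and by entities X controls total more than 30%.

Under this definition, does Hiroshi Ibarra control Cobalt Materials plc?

Yes

Hiroshi holds 79% of Vireo, so Hiroshi controls Vireo.
Vireo holds 70% of Pellion, so Hiroshi controls Pellion.
Pellion and Vireo together hold 12% + 65% = 77% of Cobalt, so Hiroshi controls Cobalt.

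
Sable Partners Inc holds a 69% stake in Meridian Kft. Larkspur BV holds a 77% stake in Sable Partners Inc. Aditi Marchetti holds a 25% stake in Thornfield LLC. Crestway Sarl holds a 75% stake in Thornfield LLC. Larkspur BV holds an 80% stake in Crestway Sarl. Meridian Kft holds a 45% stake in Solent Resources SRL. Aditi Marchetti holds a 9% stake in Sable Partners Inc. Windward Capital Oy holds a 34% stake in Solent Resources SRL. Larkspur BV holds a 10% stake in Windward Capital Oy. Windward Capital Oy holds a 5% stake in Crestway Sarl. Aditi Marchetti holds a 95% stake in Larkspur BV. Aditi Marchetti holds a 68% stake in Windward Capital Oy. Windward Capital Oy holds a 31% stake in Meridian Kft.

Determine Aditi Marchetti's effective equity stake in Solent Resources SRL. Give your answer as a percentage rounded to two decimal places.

62.67%

Aditi reaches Solent along 6 paths.
Via Larkspur → Windward: 95% × 10% × 34% = 3.23%.
Via Windward: 68% × 34% = 23.12%.
Via Larkspur → Windward → Meridian: 95% × 10% × 31% × 45% = 1.32525%.
Via Windward → Meridian: 68% × 31% × 45% = 9.486%.
Via Sable → Meridian: 9% × 69% × 45% = 2.7945%.
Via Larkspur → Sable → Meridian: 95% × 77% × 69% × 45% = 22.713075%.
Total: 3.23% + 23.12% + 1.32525% + 9.486% + 2.7945% + 22.713075% = 62.668825%.
Rounded: 62.67%.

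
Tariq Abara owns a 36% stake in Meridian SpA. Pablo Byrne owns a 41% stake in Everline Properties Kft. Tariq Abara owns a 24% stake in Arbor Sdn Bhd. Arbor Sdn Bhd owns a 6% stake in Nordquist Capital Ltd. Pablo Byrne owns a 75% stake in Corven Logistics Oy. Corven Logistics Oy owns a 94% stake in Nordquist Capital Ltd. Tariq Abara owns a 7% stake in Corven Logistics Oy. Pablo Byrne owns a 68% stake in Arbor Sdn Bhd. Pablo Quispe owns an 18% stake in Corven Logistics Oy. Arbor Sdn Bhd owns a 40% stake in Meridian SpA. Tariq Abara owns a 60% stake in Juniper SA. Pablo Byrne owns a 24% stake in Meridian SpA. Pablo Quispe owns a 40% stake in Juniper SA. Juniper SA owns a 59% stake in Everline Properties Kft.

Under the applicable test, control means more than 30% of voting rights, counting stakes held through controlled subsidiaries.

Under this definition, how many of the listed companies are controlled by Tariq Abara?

3

Tariq holds 60% of Juniper, so Tariq controls Juniper.
Tariq holds 36% of Meridian, so Tariq controls Meridian.
Juniper holds 59% of Everline, so Tariq controls Everline.
No other company's threshold is met.
Tariq controls 3 companies.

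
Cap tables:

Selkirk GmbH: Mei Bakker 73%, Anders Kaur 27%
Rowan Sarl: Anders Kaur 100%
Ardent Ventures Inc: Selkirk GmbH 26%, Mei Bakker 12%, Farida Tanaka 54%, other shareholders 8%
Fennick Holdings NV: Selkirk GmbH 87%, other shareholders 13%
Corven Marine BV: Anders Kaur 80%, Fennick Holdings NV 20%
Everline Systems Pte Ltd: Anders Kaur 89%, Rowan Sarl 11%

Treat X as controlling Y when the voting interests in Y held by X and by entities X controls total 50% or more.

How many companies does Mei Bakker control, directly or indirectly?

Mei holds 73% of Selkirk, so Mei controls Selkirk.
Selkirk holds 87% of Fennick, so Mei controls Fennick.
No other company's threshold is met.
Mei controls 2 companies.

2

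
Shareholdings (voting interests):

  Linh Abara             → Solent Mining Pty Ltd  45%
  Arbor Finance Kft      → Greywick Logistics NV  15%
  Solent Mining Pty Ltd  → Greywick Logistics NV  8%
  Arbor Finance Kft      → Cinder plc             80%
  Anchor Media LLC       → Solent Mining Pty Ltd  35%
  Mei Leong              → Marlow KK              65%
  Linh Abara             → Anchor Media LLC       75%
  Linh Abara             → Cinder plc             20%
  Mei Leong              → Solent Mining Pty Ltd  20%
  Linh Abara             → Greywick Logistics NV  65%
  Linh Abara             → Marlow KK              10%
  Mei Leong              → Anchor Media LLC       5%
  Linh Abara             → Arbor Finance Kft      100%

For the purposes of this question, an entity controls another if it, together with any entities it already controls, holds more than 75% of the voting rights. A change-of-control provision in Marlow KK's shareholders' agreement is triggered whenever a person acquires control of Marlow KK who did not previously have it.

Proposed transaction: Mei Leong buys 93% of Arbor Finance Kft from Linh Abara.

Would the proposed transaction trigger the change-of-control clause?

No

The purchase adds only to Mei's holdings (Linh's stake shrinks), so Mei is the only person who could newly come to control Marlow.
Mei's largest direct stake is 65% in Marlow, which does not meet the threshold, so Mei controls no company.
In Marlow, Mei's side holds only 65%, not > 75%.
So before the transaction, Mei does not control Marlow.
After the purchase, Mei holds 93% of Arbor directly, and Linh's stake falls to 7%.
Mei holds 93% of Arbor, so Mei controls Arbor.
Arbor holds 80% of Cinder, so Mei controls Cinder.
After the transaction, Mei's side holds 65% of Marlow, not > 75%, so Mei still does not control Marlow.
No new person acquires control, so the clause is not triggered.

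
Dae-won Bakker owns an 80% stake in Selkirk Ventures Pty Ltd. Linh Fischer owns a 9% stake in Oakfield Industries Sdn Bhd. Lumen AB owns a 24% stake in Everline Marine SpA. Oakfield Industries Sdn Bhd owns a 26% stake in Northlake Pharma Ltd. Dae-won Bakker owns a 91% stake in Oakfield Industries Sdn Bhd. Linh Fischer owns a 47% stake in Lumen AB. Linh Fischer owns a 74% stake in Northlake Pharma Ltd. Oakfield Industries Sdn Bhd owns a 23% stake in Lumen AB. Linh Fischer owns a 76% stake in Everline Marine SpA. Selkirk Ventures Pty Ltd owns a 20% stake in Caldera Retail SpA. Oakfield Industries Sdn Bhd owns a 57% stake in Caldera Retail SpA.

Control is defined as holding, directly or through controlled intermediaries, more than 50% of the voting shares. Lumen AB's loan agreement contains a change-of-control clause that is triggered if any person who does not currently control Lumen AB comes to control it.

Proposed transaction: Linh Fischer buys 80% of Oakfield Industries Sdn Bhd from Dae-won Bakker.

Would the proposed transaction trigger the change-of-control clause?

The purchase adds only to Linh's holdings (Dae-won's stake shrinks), so Linh is the only person who could newly come to control Lumen.
Linh holds 74% of Northlake, so Linh controls Northlake.
Linh holds 76% of Everline, so Linh controls Everline.
In Lumen, Linh's side holds only 47%, not > 50%.
So before the transaction, Linh does not control Lumen.
After the purchase, Linh's direct stake in Oakfield rises to 9% + 80% = 89%, and Dae-won's stake falls to 11%.
Linh holds 89% of Oakfield, so Linh controls Oakfield.
Linh and Oakfield together hold 47% + 23% = 70% of Lumen, so Linh controls Lumen.
Linh did not control Lumen before and does after, so the clause is triggered.

Yes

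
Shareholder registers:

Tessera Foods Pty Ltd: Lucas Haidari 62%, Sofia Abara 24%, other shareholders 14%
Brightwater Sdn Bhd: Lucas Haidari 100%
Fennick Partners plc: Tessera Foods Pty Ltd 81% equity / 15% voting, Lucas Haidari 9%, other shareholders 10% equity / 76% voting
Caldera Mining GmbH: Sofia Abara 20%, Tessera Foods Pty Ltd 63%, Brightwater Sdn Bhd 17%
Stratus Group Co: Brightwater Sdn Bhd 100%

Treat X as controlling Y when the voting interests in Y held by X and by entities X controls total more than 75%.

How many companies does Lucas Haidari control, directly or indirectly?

2

Lucas holds 100% of Brightwater, so Lucas controls Brightwater.
Brightwater holds 100% of Stratus, so Lucas controls Stratus.
No other company's threshold is met.
Lucas controls 2 companies.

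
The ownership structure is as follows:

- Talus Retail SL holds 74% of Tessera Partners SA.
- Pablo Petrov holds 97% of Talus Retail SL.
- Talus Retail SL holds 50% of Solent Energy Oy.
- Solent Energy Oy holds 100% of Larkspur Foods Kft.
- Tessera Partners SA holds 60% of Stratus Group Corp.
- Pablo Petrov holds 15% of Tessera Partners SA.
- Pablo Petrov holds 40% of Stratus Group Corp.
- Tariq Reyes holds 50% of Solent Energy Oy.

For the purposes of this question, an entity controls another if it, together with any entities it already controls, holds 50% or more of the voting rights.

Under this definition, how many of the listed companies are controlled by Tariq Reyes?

2

Tariq holds 50% of Solent, so Tariq controls Solent.
Solent holds 100% of Larkspur, so Tariq controls Larkspur.
No other company's threshold is met.
Tariq controls 2 companies.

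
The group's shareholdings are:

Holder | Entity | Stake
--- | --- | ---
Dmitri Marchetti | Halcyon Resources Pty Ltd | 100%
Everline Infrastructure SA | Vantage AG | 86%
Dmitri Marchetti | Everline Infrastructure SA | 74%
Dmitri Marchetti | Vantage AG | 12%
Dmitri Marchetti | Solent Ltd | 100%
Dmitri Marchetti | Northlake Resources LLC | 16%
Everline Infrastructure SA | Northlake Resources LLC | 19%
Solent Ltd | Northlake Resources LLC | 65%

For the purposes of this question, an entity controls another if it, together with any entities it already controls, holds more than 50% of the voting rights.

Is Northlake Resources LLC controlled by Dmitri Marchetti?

Yes

Dmitri holds 100% of Solent, so Dmitri controls Solent.
Dmitri holds 74% of Everline, so Dmitri controls Everline.
Solent and Dmitri and Everline together hold 65% + 16% + 19% = 100% of Northlake, so Dmitri controls Northlake.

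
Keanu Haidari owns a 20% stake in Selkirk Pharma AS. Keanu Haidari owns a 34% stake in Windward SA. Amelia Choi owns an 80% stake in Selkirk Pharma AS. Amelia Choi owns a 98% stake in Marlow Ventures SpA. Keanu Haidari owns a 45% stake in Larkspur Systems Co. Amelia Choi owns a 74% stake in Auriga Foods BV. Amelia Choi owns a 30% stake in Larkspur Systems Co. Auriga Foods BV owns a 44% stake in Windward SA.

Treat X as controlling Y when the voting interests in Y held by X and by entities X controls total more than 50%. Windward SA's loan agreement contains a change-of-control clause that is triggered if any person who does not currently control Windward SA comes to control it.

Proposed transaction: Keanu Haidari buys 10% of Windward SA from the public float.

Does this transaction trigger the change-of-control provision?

No

The purchase changes only Keanu's holdings, so Keanu is the only person who could newly come to control Windward.
Keanu's largest direct stake is 45% in Larkspur, which does not meet the threshold, so Keanu controls no company.
In Windward, Keanu's side holds only 34%, not > 50%.
So before the transaction, Keanu does not control Windward.
After the purchase, Keanu's direct stake in Windward rises to 34% + 10% = 44%.
After the transaction, Keanu's side holds 44% of Windward, not > 50%, so Keanu still does not control Windward.
No new person acquires control, so the clause is not triggered.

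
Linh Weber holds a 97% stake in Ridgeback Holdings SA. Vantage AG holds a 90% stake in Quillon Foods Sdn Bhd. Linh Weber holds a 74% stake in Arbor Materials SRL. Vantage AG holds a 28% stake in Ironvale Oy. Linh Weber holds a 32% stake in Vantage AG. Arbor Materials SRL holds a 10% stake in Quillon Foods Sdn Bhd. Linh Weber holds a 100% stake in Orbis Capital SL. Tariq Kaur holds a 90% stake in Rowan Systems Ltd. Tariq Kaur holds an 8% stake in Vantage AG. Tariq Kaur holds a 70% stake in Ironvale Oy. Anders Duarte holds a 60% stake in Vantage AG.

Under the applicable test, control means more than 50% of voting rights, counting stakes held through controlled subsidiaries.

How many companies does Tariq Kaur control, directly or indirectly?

Tariq holds 70% of Ironvale, so Tariq controls Ironvale.
Tariq holds 90% of Rowan, so Tariq controls Rowan.
No other company's threshold is met.
Tariq controls 2 companies.

2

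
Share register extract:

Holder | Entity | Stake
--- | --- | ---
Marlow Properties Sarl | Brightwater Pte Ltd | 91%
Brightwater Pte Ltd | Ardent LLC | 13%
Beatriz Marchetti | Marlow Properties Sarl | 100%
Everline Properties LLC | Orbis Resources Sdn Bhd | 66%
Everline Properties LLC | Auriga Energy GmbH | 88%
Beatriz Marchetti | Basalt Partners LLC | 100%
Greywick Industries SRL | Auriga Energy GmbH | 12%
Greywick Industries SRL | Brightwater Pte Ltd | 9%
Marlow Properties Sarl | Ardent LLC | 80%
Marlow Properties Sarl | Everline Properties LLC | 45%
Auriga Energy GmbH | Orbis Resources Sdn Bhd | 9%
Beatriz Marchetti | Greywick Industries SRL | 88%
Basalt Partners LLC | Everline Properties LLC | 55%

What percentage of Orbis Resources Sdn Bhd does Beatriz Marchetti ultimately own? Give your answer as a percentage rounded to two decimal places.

Beatriz reaches Orbis along 5 paths.
Via Basalt → Everline → Auriga: 100% × 55% × 88% × 9% = 4.356%.
Via Marlow → Everline → Auriga: 100% × 45% × 88% × 9% = 3.564%.
Via Greywick → Auriga: 88% × 12% × 9% = 0.9504%.
Via Basalt → Everline: 100% × 55% × 66% = 36.3%.
Via Marlow → Everline: 100% × 45% × 66% = 29.7%.
Total: 4.356% + 3.564% + 0.9504% + 36.3% + 29.7% = 74.8704%.
Rounded: 74.87%.

74.87%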